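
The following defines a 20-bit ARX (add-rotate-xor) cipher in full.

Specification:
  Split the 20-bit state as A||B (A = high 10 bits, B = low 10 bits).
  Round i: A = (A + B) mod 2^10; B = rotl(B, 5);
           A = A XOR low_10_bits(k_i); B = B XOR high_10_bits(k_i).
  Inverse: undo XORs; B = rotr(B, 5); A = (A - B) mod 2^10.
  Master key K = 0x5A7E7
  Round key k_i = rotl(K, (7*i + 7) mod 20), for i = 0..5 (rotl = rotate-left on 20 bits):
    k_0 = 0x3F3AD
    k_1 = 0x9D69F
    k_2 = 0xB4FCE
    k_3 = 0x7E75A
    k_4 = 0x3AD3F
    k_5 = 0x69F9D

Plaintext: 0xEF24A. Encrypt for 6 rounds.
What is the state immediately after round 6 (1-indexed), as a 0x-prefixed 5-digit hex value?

s_0 = plaintext = 0xEF24A
s_1 = Round(s_0, k_0) = 0x6ADAE
s_2 = Round(s_1, k_1) = 0x71BB8
s_3 = Round(s_2, k_2) = 0xAC1CE
s_4 = Round(s_3, k_3) = 0xC9037
s_5 = Round(s_4, k_4) = 0x9920A
s_6 = Round(s_5, k_5) = 0xFCCF7

0xFCCF7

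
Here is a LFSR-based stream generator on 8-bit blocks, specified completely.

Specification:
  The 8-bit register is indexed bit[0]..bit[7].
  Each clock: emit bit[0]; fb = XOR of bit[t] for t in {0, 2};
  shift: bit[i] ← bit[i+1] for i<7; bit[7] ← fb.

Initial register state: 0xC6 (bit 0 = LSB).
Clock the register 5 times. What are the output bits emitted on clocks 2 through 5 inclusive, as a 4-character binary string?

1100

reg_0 = 0xC6
clock 1: out=0, reg = 0xE3
clock 2: out=1, reg = 0xF1
clock 3: out=1, reg = 0xF8
clock 4: out=0, reg = 0x7C
clock 5: out=0, reg = 0xBE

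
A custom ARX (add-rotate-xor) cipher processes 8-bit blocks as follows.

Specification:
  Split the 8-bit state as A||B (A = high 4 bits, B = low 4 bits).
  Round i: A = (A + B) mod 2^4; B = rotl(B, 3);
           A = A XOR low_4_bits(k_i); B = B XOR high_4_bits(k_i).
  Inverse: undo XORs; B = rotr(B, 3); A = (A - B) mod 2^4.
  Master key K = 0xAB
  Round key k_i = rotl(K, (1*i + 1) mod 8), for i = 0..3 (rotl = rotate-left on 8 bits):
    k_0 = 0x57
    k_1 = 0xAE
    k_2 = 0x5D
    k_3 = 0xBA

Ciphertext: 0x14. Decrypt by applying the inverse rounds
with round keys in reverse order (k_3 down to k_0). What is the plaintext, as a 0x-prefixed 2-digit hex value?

s_0 = ciphertext = 0x14
s_1 = InvRound(s_0, k_3) = 0xCF
s_2 = InvRound(s_1, k_2) = 0xC5
s_3 = InvRound(s_2, k_1) = 0x3F
s_4 = InvRound(s_3, k_0) = 0xF5

0xF5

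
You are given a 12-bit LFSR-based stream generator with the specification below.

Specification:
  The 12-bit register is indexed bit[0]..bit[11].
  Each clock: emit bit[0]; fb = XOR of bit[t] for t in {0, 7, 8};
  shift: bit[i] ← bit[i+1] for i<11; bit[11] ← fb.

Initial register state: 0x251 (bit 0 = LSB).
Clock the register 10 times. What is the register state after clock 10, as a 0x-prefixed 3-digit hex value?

reg_0 = 0x251
clock 1: out=1, reg = 0x928
clock 2: out=0, reg = 0xC94
clock 3: out=0, reg = 0xE4A
clock 4: out=0, reg = 0x725
clock 5: out=1, reg = 0x392
clock 6: out=0, reg = 0x1C9
clock 7: out=1, reg = 0x8E4
clock 8: out=0, reg = 0xC72
clock 9: out=0, reg = 0x639
clock 10: out=1, reg = 0xB1C

0xB1C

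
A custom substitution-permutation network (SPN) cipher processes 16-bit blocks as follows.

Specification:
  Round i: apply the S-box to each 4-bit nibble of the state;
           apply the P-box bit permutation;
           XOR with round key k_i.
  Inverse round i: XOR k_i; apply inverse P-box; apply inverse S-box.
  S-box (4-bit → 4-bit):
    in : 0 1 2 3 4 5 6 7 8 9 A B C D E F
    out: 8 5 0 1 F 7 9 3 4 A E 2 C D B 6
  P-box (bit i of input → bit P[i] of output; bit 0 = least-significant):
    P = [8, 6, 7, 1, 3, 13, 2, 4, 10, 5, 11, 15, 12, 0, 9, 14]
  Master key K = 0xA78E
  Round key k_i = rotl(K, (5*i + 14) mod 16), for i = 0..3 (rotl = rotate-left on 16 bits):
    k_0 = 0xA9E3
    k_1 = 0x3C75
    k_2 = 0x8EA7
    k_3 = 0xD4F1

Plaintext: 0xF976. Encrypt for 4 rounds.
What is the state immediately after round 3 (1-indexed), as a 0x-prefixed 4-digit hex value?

s_0 = plaintext = 0xF976
s_1 = Round(s_0, k_0) = 0x0AC8
s_2 = Round(s_1, k_1) = 0xF4C1
s_3 = Round(s_2, k_2) = 0x0112
s_4 = Round(s_3, k_3) = 0x98FD

0x0112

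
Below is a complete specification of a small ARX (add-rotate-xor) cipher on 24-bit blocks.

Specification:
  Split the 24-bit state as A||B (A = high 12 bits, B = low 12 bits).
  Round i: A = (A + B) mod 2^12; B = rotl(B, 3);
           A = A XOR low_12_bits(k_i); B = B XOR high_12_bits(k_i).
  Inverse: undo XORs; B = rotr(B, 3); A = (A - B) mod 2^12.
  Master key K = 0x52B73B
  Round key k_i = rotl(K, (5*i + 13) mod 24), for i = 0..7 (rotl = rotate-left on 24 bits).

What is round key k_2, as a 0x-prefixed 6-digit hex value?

0xA95B9D

K = 0x52B73B
k_0 = rotl(K, (5*0+13) mod 24) = rotl(K, 13) = 0xE76A56
k_1 = rotl(K, (5*1+13) mod 24) = rotl(K, 18) = 0xED4ADC
k_2 = rotl(K, (5*2+13) mod 24) = rotl(K, 23) = 0xA95B9D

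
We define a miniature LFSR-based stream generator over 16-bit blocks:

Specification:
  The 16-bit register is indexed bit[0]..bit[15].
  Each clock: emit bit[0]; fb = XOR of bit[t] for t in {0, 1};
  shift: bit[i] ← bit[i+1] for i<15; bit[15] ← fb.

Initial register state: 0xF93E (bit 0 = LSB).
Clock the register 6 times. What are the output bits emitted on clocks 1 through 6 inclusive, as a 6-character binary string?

011111

reg_0 = 0xF93E
clock 1: out=0, reg = 0xFC9F
clock 2: out=1, reg = 0x7E4F
clock 3: out=1, reg = 0x3F27
clock 4: out=1, reg = 0x1F93
clock 5: out=1, reg = 0x0FC9
clock 6: out=1, reg = 0x87E4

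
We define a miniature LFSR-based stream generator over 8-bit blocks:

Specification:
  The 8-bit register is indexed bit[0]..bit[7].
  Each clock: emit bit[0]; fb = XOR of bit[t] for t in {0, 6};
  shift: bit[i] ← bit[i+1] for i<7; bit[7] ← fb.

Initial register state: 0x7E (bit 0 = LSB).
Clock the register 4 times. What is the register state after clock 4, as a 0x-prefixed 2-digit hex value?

reg_0 = 0x7E
clock 1: out=0, reg = 0xBF
clock 2: out=1, reg = 0xDF
clock 3: out=1, reg = 0x6F
clock 4: out=1, reg = 0x37

0x37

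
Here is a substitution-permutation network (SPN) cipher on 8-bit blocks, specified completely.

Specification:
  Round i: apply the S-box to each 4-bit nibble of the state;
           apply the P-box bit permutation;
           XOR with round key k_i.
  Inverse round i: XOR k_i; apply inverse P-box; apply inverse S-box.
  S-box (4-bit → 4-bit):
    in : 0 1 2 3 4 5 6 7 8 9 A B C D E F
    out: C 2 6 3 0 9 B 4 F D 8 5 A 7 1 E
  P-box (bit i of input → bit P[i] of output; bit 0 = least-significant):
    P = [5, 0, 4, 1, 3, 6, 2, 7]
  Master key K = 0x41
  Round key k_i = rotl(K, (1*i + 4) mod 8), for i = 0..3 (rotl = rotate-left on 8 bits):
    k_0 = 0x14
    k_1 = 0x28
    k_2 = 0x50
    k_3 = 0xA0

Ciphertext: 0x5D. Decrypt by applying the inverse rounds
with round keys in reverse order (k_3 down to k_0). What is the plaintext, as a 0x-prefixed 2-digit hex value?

0x11

s_0 = ciphertext = 0x5D
s_1 = InvRound(s_0, k_3) = 0x8D
s_2 = InvRound(s_1, k_2) = 0x82
s_3 = InvRound(s_2, k_1) = 0x55
s_4 = InvRound(s_3, k_0) = 0x11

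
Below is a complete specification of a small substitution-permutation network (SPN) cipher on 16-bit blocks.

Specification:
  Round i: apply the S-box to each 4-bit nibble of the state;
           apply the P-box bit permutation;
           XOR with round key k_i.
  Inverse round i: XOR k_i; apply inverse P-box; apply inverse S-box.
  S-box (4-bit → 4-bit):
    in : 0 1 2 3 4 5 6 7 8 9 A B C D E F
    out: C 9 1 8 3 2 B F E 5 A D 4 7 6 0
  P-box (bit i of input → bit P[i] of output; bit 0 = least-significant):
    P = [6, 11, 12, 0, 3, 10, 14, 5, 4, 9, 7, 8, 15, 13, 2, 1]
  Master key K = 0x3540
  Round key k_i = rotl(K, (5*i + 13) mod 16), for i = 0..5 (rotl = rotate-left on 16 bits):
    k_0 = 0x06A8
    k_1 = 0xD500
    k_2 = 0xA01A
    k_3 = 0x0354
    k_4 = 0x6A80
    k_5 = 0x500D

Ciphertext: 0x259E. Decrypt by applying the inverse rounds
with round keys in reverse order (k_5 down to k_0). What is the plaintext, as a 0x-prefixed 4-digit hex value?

0xC22B

s_0 = ciphertext = 0x259E
s_1 = InvRound(s_0, k_5) = 0xABE0
s_2 = InvRound(s_1, k_4) = 0x2302
s_3 = InvRound(s_2, k_3) = 0x82F2
s_4 = InvRound(s_3, k_2) = 0x5E12
s_5 = InvRound(s_4, k_1) = 0x16F5
s_6 = InvRound(s_5, k_0) = 0xC22B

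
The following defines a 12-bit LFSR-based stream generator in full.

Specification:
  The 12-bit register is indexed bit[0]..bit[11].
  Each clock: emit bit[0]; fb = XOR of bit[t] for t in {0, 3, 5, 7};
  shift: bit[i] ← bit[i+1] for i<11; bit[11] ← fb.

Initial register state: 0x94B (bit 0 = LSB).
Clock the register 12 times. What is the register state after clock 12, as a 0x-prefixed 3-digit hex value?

reg_0 = 0x94B
clock 1: out=1, reg = 0x4A5
clock 2: out=1, reg = 0xA52
clock 3: out=0, reg = 0x529
clock 4: out=1, reg = 0xA94
clock 5: out=0, reg = 0xD4A
clock 6: out=0, reg = 0xEA5
clock 7: out=1, reg = 0xF52
clock 8: out=0, reg = 0x7A9
clock 9: out=1, reg = 0x3D4
clock 10: out=0, reg = 0x9EA
clock 11: out=0, reg = 0xCF5
clock 12: out=1, reg = 0xE7A

0xE7A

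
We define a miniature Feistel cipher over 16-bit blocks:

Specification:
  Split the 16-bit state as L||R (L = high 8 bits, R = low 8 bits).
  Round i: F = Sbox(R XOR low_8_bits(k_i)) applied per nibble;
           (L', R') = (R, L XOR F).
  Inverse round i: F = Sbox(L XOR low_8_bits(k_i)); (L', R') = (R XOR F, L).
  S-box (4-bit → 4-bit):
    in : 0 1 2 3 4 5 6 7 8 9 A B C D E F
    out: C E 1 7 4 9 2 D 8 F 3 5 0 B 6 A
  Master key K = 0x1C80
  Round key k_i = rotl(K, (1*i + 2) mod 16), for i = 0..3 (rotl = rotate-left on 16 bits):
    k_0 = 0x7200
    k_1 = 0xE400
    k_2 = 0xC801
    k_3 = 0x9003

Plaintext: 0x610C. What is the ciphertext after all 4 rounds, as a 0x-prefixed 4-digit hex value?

s_0 = plaintext = 0x610C
s_1 = Round(s_0, k_0) = 0x0CA1
s_2 = Round(s_1, k_1) = 0xA132
s_3 = Round(s_2, k_2) = 0x32D6
s_4 = Round(s_3, k_3) = 0xD68B

0xD68B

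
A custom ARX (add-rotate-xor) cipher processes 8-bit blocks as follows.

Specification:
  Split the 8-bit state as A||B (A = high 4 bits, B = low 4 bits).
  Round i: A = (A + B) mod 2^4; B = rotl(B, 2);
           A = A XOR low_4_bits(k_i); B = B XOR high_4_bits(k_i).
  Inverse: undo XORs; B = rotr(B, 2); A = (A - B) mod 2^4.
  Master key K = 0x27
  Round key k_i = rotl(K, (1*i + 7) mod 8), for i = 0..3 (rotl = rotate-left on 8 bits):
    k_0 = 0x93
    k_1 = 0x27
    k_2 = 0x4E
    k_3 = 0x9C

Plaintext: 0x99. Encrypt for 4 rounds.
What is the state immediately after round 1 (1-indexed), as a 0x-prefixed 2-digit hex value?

0x1F

s_0 = plaintext = 0x99
s_1 = Round(s_0, k_0) = 0x1F
s_2 = Round(s_1, k_1) = 0x7D
s_3 = Round(s_2, k_2) = 0xA3
s_4 = Round(s_3, k_3) = 0x15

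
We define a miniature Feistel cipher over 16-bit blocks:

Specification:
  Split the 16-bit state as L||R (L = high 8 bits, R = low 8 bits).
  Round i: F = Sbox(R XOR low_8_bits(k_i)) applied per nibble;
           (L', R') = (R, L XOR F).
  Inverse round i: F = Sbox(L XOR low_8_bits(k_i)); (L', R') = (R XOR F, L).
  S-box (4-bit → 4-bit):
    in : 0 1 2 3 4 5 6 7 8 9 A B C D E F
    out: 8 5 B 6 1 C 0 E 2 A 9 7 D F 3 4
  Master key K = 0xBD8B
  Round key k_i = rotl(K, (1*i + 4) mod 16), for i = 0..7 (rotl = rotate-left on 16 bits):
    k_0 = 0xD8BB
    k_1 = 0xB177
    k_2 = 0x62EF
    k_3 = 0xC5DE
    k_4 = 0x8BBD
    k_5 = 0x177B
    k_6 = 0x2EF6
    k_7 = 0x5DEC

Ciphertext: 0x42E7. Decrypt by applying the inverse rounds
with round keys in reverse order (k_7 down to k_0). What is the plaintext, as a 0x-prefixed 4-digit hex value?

0xC52B

s_0 = ciphertext = 0x42E7
s_1 = InvRound(s_0, k_7) = 0x7442
s_2 = InvRound(s_1, k_6) = 0x6974
s_3 = InvRound(s_2, k_5) = 0x2F69
s_4 = InvRound(s_3, k_4) = 0xC22F
s_5 = InvRound(s_4, k_3) = 0x72C2
s_6 = InvRound(s_5, k_2) = 0x6D72
s_7 = InvRound(s_6, k_1) = 0x2B6D
s_8 = InvRound(s_7, k_0) = 0xC52B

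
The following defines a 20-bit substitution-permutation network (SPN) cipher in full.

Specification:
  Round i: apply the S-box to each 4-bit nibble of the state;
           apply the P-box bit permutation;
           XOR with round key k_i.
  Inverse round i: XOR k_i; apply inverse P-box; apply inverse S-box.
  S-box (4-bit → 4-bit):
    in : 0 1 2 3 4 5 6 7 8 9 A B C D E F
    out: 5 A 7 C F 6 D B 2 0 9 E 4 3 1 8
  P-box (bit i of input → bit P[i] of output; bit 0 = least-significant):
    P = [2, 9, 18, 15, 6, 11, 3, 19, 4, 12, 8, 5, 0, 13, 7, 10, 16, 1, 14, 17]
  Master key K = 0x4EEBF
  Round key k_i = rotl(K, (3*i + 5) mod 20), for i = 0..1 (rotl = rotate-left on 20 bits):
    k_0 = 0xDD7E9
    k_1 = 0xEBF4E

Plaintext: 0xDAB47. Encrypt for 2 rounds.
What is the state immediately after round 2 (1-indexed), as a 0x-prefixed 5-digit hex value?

0x943C9

s_0 = plaintext = 0xDAB47
s_1 = Round(s_0, k_0) = 0x44886
s_2 = Round(s_1, k_1) = 0x943C9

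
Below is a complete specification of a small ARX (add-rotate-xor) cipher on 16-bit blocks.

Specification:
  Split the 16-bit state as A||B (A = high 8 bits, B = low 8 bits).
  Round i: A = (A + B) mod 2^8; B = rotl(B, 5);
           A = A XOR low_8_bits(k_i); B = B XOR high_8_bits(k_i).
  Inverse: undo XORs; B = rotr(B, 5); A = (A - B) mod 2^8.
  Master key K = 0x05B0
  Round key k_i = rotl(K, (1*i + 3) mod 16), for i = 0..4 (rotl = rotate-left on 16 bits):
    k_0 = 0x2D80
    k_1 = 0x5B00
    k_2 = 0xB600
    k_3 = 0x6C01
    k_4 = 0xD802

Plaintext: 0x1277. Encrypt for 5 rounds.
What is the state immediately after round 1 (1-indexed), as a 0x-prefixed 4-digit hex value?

0x09C3

s_0 = plaintext = 0x1277
s_1 = Round(s_0, k_0) = 0x09C3
s_2 = Round(s_1, k_1) = 0xCC23
s_3 = Round(s_2, k_2) = 0xEFD2
s_4 = Round(s_3, k_3) = 0xC036
s_5 = Round(s_4, k_4) = 0xF41E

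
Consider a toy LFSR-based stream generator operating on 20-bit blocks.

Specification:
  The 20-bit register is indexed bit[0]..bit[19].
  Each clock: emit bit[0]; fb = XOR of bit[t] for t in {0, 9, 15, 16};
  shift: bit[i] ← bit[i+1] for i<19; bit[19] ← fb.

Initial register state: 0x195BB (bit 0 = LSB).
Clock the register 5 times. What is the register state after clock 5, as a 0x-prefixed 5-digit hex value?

reg_0 = 0x195BB
clock 1: out=1, reg = 0x8CADD
clock 2: out=1, reg = 0xC656E
clock 3: out=0, reg = 0x632B7
clock 4: out=1, reg = 0x3195B
clock 5: out=1, reg = 0x18CAD

0x18CAD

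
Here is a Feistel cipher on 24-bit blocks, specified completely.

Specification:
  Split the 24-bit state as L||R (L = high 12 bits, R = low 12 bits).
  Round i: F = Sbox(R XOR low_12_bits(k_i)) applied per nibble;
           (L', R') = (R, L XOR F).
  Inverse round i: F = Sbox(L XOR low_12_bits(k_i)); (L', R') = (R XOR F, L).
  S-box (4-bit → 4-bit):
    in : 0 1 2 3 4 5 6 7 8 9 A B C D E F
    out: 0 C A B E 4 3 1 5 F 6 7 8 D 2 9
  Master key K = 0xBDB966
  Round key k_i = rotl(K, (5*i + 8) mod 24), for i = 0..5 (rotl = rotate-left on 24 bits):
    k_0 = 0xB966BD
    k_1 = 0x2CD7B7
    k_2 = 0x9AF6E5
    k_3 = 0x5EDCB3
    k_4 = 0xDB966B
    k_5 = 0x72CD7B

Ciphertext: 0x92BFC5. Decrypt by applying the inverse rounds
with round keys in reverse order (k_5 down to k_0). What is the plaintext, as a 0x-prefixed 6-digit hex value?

s_0 = ciphertext = 0x92BFC5
s_1 = InvRound(s_0, k_5) = 0x18592B
s_2 = InvRound(s_1, k_4) = 0x809185
s_3 = InvRound(s_2, k_3) = 0xFF3809
s_4 = InvRound(s_3, k_2) = 0x7CAFF3
s_5 = InvRound(s_4, k_1) = 0xFEE7CA
s_6 = InvRound(s_5, k_0) = 0x881FEE

0x881FEE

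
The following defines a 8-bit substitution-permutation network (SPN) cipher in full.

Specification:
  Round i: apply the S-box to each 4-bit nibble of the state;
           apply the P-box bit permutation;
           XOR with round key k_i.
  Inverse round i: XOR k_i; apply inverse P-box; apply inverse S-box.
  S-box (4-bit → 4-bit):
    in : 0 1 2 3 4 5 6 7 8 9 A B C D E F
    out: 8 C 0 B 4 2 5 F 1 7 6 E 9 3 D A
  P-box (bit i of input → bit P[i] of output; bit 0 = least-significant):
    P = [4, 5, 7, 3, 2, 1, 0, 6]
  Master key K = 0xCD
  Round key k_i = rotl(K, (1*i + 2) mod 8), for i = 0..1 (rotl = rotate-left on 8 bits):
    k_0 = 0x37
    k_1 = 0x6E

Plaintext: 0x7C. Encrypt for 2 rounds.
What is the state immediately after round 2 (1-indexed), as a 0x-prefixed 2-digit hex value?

0x7B

s_0 = plaintext = 0x7C
s_1 = Round(s_0, k_0) = 0x68
s_2 = Round(s_1, k_1) = 0x7B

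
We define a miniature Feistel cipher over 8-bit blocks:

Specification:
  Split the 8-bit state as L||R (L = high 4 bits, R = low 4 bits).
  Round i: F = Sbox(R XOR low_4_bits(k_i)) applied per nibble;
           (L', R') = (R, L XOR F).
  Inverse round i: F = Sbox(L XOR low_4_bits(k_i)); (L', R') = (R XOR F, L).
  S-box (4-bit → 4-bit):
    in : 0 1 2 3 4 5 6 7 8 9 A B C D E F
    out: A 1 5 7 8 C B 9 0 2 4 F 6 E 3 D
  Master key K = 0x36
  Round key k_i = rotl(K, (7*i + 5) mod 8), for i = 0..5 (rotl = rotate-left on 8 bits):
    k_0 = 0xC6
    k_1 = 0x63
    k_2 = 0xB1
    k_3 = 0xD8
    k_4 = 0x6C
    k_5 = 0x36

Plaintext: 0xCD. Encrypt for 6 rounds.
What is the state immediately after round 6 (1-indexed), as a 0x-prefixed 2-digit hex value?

s_0 = plaintext = 0xCD
s_1 = Round(s_0, k_0) = 0xD3
s_2 = Round(s_1, k_1) = 0x37
s_3 = Round(s_2, k_2) = 0x78
s_4 = Round(s_3, k_3) = 0x8D
s_5 = Round(s_4, k_4) = 0xD9
s_6 = Round(s_5, k_5) = 0x90

0x90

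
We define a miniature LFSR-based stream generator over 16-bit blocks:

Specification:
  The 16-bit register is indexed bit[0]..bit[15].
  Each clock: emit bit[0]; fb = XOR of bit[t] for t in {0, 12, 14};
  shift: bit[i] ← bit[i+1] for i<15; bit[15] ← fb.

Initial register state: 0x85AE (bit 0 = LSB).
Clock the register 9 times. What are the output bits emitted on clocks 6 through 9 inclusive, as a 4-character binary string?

1011

reg_0 = 0x85AE
clock 1: out=0, reg = 0x42D7
clock 2: out=1, reg = 0x216B
clock 3: out=1, reg = 0x90B5
clock 4: out=1, reg = 0x485A
clock 5: out=0, reg = 0xA42D
clock 6: out=1, reg = 0xD216
clock 7: out=0, reg = 0x690B
clock 8: out=1, reg = 0x3485
clock 9: out=1, reg = 0x1A42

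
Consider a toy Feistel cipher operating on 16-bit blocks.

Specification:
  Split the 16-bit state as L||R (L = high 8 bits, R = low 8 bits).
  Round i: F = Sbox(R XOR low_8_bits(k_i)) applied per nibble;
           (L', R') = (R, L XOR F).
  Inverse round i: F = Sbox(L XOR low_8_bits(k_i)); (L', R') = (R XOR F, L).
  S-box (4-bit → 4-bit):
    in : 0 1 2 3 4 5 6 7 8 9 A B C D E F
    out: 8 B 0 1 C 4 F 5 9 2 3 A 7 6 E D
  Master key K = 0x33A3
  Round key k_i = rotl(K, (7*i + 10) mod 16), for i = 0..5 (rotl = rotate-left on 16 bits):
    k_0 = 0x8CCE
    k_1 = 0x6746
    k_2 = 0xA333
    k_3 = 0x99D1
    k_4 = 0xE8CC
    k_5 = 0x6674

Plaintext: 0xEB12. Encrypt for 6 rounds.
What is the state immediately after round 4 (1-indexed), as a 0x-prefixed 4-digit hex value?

s_0 = plaintext = 0xEB12
s_1 = Round(s_0, k_0) = 0x128C
s_2 = Round(s_1, k_1) = 0x8C61
s_3 = Round(s_2, k_2) = 0x61CC
s_4 = Round(s_3, k_3) = 0xCCD7
s_5 = Round(s_4, k_4) = 0xD776
s_6 = Round(s_5, k_5) = 0x7657

0xCCD7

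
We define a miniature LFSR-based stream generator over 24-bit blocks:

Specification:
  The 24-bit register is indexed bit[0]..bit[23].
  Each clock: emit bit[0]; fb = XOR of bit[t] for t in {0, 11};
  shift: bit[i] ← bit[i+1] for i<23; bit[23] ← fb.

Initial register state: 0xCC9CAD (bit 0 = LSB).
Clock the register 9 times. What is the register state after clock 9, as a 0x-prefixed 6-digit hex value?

reg_0 = 0xCC9CAD
clock 1: out=1, reg = 0x664E56
clock 2: out=0, reg = 0xB3272B
clock 3: out=1, reg = 0xD99395
clock 4: out=1, reg = 0xECC9CA
clock 5: out=0, reg = 0xF664E5
clock 6: out=1, reg = 0xFB3272
clock 7: out=0, reg = 0x7D9939
clock 8: out=1, reg = 0x3ECC9C
clock 9: out=0, reg = 0x9F664E

0x9F664E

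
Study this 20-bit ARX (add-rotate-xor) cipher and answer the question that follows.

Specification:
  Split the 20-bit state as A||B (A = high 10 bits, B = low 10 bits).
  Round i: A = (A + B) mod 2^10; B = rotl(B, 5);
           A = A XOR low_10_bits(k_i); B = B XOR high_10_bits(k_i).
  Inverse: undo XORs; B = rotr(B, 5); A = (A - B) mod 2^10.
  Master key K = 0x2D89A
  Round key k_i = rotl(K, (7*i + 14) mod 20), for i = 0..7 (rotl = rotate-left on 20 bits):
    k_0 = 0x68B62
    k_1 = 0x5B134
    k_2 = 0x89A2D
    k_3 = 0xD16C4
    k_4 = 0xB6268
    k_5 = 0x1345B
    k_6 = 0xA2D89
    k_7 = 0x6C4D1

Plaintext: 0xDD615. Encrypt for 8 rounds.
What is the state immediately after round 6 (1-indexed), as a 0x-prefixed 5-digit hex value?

s_0 = plaintext = 0xDD615
s_1 = Round(s_0, k_0) = 0xBA312
s_2 = Round(s_1, k_1) = 0x33B34
s_3 = Round(s_2, k_2) = 0x8BCBF
s_4 = Round(s_3, k_3) = 0x0A8A0
s_5 = Round(s_4, k_4) = 0xA8ADD
s_6 = Round(s_5, k_5) = 0x493FB
s_7 = Round(s_6, k_6) = 0x259F4
s_8 = Round(s_7, k_7) = 0x96F3E

0x493FB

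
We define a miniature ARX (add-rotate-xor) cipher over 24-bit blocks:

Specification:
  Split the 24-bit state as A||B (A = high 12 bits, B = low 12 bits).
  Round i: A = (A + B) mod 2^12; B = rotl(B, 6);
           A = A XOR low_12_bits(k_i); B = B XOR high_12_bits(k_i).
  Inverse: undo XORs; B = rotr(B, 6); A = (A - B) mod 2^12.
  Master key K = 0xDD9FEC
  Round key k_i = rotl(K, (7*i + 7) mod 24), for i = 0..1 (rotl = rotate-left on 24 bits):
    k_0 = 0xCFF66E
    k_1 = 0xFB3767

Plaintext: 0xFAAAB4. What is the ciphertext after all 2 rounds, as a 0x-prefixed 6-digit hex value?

0x962AF4

s_0 = plaintext = 0xFAAAB4
s_1 = Round(s_0, k_0) = 0xC301D5
s_2 = Round(s_1, k_1) = 0x962AF4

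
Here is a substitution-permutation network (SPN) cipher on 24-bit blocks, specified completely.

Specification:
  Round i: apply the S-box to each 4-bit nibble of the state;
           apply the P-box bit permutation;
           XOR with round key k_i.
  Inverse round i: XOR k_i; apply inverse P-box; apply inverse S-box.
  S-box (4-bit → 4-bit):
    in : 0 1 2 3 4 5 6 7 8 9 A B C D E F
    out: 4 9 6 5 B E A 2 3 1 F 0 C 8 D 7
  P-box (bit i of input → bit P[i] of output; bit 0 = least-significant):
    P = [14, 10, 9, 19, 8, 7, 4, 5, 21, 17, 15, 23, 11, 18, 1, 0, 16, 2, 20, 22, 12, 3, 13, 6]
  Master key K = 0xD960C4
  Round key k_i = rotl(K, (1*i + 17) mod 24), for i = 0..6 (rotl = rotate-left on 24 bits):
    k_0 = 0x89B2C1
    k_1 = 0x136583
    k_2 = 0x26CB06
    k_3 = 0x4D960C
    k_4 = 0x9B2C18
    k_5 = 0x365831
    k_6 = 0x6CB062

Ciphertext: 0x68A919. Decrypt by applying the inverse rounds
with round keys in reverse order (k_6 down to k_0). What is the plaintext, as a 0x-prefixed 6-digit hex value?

s_0 = ciphertext = 0x68A919
s_1 = InvRound(s_0, k_6) = 0x4BABEB
s_2 = InvRound(s_1, k_5) = 0xAE23FE
s_3 = InvRound(s_2, k_4) = 0xDFF942
s_4 = InvRound(s_3, k_3) = 0x52369F
s_5 = InvRound(s_4, k_2) = 0xFC43F8
s_6 = InvRound(s_5, k_1) = 0x5154C5
s_7 = InvRound(s_6, k_0) = 0x05BCBA

0x05BCBA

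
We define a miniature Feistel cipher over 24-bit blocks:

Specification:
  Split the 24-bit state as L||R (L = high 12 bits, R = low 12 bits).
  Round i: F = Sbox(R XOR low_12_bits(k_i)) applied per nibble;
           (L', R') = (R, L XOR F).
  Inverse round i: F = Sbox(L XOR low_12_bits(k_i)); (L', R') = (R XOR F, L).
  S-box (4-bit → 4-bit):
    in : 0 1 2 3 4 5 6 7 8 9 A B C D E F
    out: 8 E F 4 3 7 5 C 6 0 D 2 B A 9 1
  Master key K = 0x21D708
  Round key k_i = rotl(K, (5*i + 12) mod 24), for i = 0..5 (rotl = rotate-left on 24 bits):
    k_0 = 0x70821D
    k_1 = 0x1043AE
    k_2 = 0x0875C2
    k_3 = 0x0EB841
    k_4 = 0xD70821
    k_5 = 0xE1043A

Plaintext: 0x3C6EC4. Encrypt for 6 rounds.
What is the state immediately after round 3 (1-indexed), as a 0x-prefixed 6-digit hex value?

0xC7284E

s_0 = plaintext = 0x3C6EC4
s_1 = Round(s_0, k_0) = 0xEC4866
s_2 = Round(s_1, k_1) = 0x866C72
s_3 = Round(s_2, k_2) = 0xC7284E
s_4 = Round(s_3, k_3) = 0x84E4F3
s_5 = Round(s_4, k_4) = 0x4F33E1
s_6 = Round(s_5, k_5) = 0x3E1851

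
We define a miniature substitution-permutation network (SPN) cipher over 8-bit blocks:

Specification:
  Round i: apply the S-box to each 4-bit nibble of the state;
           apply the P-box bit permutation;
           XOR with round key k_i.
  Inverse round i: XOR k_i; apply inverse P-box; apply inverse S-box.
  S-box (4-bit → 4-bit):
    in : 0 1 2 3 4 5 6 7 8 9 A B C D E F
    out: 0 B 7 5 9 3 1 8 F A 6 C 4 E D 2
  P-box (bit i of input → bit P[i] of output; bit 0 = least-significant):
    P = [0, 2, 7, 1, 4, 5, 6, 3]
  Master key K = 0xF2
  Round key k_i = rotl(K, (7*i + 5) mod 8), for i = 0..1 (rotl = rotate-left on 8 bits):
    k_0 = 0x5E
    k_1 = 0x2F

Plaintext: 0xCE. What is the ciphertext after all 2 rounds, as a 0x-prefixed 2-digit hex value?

s_0 = plaintext = 0xCE
s_1 = Round(s_0, k_0) = 0x9D
s_2 = Round(s_1, k_1) = 0x81

0x81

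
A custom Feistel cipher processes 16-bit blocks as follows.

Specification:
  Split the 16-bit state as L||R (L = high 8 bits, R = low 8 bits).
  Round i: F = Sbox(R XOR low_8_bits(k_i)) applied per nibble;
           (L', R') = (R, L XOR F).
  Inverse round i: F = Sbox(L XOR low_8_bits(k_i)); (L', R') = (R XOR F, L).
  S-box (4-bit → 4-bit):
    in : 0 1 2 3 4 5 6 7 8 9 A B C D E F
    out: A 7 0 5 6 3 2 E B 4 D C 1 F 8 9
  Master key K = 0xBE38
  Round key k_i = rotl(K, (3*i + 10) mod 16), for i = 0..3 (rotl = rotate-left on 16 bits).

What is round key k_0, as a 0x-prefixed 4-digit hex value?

K = 0xBE38
k_0 = rotl(K, (3*0+10) mod 16) = rotl(K, 10) = 0xE2F8

0xE2F8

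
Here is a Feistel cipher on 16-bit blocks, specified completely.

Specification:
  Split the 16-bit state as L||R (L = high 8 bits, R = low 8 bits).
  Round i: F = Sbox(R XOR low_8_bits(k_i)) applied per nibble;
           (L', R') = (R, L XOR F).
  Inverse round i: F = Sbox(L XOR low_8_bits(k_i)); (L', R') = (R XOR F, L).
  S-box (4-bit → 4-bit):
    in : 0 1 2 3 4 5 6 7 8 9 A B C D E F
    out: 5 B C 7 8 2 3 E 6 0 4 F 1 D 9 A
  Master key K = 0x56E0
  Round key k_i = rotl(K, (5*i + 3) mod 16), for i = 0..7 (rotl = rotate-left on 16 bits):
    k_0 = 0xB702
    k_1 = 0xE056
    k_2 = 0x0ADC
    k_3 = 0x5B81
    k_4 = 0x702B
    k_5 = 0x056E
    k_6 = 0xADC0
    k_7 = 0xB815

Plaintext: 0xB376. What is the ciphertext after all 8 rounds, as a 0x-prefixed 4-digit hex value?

0x4AB4

s_0 = plaintext = 0xB376
s_1 = Round(s_0, k_0) = 0x765B
s_2 = Round(s_1, k_1) = 0x5B2B
s_3 = Round(s_2, k_2) = 0x2BF5
s_4 = Round(s_3, k_3) = 0xF5C3
s_5 = Round(s_4, k_4) = 0xC363
s_6 = Round(s_5, k_5) = 0x639E
s_7 = Round(s_6, k_6) = 0x9E4A
s_8 = Round(s_7, k_7) = 0x4AB4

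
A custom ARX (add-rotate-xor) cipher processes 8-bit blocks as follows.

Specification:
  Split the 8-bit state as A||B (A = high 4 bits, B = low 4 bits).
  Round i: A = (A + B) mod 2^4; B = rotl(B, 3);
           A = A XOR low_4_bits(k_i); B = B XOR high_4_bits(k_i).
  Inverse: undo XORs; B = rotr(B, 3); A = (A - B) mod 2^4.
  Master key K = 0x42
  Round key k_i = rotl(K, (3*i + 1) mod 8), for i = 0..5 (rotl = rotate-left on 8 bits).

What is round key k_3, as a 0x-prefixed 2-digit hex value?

K = 0x42
k_0 = rotl(K, (3*0+1) mod 8) = rotl(K, 1) = 0x84
k_1 = rotl(K, (3*1+1) mod 8) = rotl(K, 4) = 0x24
k_2 = rotl(K, (3*2+1) mod 8) = rotl(K, 7) = 0x21
k_3 = rotl(K, (3*3+1) mod 8) = rotl(K, 2) = 0x09

0x09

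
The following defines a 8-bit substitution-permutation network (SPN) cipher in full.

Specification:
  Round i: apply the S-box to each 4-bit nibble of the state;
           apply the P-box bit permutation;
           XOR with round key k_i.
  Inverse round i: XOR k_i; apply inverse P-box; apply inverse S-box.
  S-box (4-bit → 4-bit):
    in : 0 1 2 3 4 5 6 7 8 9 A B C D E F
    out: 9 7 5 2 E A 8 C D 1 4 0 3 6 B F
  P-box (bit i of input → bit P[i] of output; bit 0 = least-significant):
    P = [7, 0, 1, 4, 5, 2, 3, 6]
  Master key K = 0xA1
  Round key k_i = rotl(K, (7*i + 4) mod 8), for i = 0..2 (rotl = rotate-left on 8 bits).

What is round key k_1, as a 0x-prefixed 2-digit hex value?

0x0D

K = 0xA1
k_0 = rotl(K, (7*0+4) mod 8) = rotl(K, 4) = 0x1A
k_1 = rotl(K, (7*1+4) mod 8) = rotl(K, 3) = 0x0D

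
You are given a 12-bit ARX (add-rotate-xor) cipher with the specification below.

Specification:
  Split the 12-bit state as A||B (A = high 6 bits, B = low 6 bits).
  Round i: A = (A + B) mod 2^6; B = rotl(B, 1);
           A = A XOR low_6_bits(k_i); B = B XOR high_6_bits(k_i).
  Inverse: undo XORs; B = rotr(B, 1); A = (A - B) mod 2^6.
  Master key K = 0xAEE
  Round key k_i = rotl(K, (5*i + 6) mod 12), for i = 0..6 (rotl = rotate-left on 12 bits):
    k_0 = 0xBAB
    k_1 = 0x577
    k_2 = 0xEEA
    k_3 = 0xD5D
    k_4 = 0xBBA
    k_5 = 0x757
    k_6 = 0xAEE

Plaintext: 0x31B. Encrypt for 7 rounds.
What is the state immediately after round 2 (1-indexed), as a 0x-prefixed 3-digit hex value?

0x4E5

s_0 = plaintext = 0x31B
s_1 = Round(s_0, k_0) = 0x318
s_2 = Round(s_1, k_1) = 0x4E5
s_3 = Round(s_2, k_2) = 0x4B0
s_4 = Round(s_3, k_3) = 0x7D4
s_5 = Round(s_4, k_4) = 0x246
s_6 = Round(s_5, k_5) = 0x611
s_7 = Round(s_6, k_6) = 0x1C9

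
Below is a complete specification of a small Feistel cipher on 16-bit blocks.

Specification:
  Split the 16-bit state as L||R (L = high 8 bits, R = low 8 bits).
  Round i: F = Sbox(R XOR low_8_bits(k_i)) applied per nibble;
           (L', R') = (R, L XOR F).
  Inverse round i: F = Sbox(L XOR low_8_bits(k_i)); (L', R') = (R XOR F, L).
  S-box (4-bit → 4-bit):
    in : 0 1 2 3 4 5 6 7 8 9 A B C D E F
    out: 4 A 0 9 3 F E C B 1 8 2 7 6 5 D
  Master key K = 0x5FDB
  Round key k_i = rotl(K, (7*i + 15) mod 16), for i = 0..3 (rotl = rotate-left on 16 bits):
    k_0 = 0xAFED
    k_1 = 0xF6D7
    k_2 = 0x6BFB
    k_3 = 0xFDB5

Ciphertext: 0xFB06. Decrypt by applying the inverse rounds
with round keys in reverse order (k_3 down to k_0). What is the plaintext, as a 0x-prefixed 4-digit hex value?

s_0 = ciphertext = 0xFB06
s_1 = InvRound(s_0, k_3) = 0x33FB
s_2 = InvRound(s_1, k_2) = 0x8033
s_3 = InvRound(s_2, k_1) = 0xCF80
s_4 = InvRound(s_3, k_0) = 0x80CF

0x80CF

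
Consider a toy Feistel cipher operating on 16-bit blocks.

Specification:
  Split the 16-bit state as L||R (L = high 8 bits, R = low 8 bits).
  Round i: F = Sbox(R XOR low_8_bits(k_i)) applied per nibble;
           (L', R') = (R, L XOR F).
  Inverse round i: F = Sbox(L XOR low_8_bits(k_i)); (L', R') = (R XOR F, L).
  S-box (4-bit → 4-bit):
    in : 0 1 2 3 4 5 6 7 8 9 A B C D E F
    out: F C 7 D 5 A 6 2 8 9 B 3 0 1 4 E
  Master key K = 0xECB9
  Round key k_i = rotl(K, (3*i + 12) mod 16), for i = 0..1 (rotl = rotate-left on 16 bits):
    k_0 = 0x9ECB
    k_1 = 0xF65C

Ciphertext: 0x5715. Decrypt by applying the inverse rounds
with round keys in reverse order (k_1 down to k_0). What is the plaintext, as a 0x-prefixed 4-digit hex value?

0x26E6

s_0 = ciphertext = 0x5715
s_1 = InvRound(s_0, k_1) = 0xE657
s_2 = InvRound(s_1, k_0) = 0x26E6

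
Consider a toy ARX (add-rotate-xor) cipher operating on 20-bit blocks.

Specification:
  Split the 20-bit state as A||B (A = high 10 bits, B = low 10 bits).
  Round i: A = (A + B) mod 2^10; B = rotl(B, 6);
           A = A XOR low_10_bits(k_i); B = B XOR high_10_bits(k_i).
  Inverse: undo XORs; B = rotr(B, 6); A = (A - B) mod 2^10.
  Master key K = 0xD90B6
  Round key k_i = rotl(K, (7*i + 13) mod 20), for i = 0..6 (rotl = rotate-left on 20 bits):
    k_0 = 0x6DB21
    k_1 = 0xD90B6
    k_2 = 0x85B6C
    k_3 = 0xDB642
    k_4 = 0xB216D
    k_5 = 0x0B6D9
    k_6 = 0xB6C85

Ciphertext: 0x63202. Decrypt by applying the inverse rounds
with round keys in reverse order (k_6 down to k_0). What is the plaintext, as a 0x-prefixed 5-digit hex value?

s_0 = ciphertext = 0x63202
s_1 = InvRound(s_0, k_6) = 0xDD993
s_2 = InvRound(s_1, k_5) = 0x727E6
s_3 = InvRound(s_2, k_4) = 0x702E4
s_4 = InvRound(s_3, k_3) = 0xBB096
s_5 = InvRound(s_4, k_2) = 0x5D80A
s_6 = InvRound(s_5, k_1) = 0xB4EED
s_7 = InvRound(s_6, k_0) = 0x0D5BD

0x0D5BD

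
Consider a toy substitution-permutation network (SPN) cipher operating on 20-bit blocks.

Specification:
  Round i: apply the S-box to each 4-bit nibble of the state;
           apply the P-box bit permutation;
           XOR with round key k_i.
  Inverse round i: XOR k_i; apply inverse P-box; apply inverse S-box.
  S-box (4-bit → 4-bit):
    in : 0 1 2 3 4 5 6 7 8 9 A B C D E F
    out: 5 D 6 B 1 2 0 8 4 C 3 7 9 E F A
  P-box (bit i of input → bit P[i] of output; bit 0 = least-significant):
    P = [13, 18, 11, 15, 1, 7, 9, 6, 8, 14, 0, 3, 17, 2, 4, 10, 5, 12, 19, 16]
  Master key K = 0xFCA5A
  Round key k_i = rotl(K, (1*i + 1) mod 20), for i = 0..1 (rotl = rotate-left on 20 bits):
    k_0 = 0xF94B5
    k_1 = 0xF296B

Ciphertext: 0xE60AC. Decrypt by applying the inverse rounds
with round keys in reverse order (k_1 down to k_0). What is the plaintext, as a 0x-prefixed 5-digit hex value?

0x8FE29

s_0 = ciphertext = 0xE60AC
s_1 = InvRound(s_0, k_1) = 0x75B38
s_2 = InvRound(s_1, k_0) = 0x8FE29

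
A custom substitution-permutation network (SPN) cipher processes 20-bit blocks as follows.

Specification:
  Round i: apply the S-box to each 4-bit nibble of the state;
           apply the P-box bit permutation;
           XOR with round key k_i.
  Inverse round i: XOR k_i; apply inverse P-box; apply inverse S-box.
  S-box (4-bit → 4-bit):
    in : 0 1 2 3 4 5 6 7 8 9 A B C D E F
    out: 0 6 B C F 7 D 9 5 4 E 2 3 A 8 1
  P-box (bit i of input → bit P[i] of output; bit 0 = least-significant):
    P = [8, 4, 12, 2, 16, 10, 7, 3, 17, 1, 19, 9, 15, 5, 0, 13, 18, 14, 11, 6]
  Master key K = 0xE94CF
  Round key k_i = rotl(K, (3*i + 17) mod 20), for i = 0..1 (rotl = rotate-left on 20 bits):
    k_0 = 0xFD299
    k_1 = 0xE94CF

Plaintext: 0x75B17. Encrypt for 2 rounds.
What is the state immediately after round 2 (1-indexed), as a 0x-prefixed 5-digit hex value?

s_0 = plaintext = 0x75B17
s_1 = Round(s_0, k_0) = 0xB577E
s_2 = Round(s_1, k_1) = 0xD56E2

0xD56E2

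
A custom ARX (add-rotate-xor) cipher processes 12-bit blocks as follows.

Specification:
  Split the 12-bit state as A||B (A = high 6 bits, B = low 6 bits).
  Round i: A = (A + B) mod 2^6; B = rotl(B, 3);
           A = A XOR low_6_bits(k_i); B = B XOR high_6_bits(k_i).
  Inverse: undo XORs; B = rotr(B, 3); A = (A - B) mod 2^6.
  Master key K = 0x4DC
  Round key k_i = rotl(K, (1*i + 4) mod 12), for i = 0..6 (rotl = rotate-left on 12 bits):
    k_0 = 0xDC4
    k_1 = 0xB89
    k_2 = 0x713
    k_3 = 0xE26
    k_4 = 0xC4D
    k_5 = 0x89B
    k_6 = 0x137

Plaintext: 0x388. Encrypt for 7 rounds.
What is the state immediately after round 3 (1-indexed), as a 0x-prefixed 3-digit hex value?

0x29F

s_0 = plaintext = 0x388
s_1 = Round(s_0, k_0) = 0x4B6
s_2 = Round(s_1, k_1) = 0x058
s_3 = Round(s_2, k_2) = 0x29F
s_4 = Round(s_3, k_3) = 0x3C3
s_5 = Round(s_4, k_4) = 0x7E9
s_6 = Round(s_5, k_5) = 0x4EF
s_7 = Round(s_6, k_6) = 0xD79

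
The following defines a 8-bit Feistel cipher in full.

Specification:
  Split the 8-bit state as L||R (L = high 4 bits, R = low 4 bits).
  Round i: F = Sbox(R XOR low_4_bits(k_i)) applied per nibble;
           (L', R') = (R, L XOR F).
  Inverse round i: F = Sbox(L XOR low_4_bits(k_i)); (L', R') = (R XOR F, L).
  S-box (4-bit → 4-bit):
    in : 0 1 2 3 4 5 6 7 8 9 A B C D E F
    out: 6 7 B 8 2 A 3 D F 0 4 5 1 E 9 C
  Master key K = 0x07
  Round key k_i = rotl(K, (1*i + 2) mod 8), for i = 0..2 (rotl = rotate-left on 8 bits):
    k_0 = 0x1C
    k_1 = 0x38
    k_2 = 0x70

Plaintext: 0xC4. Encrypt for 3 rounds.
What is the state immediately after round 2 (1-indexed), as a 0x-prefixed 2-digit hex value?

s_0 = plaintext = 0xC4
s_1 = Round(s_0, k_0) = 0x43
s_2 = Round(s_1, k_1) = 0x31
s_3 = Round(s_2, k_2) = 0x14

0x31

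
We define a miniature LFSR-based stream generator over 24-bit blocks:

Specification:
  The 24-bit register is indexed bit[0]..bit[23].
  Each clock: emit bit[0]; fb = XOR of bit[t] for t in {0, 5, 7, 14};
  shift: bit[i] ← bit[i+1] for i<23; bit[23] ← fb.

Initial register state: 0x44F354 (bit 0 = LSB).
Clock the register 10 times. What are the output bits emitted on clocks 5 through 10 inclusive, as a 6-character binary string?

reg_0 = 0x44F354
clock 1: out=0, reg = 0xA279AA
clock 2: out=0, reg = 0xD13CD5
clock 3: out=1, reg = 0x689E6A
clock 4: out=0, reg = 0xB44F35
clock 5: out=1, reg = 0xDA279A
clock 6: out=0, reg = 0xED13CD
clock 7: out=1, reg = 0x7689E6
clock 8: out=0, reg = 0x3B44F3
clock 9: out=1, reg = 0x1DA279
clock 10: out=1, reg = 0x0ED13C

101011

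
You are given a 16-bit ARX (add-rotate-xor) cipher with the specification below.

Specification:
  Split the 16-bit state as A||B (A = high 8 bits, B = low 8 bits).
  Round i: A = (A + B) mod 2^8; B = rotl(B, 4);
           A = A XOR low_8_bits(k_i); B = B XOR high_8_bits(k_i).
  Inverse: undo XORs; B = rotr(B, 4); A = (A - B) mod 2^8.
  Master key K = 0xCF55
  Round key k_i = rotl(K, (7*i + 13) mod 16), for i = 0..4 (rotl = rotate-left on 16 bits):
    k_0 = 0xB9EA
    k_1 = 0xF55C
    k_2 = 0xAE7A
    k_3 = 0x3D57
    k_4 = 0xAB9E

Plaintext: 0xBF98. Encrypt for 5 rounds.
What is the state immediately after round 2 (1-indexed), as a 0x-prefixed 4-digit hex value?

s_0 = plaintext = 0xBF98
s_1 = Round(s_0, k_0) = 0xBD30
s_2 = Round(s_1, k_1) = 0xB1F6
s_3 = Round(s_2, k_2) = 0xDDC1
s_4 = Round(s_3, k_3) = 0xC921
s_5 = Round(s_4, k_4) = 0x74B9

0xB1F6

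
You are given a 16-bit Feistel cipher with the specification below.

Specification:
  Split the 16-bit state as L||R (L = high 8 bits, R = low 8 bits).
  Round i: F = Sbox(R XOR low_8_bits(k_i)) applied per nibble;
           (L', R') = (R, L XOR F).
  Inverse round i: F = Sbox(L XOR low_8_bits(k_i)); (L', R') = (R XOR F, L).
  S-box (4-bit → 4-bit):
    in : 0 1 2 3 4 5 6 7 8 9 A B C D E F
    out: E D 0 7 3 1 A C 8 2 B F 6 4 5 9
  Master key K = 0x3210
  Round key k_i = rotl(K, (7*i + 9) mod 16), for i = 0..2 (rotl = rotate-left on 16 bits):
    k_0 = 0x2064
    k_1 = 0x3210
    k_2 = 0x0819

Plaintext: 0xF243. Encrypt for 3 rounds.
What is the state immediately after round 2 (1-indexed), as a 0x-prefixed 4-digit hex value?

s_0 = plaintext = 0xF243
s_1 = Round(s_0, k_0) = 0x43FE
s_2 = Round(s_1, k_1) = 0xFE16
s_3 = Round(s_2, k_2) = 0x1617

0xFE16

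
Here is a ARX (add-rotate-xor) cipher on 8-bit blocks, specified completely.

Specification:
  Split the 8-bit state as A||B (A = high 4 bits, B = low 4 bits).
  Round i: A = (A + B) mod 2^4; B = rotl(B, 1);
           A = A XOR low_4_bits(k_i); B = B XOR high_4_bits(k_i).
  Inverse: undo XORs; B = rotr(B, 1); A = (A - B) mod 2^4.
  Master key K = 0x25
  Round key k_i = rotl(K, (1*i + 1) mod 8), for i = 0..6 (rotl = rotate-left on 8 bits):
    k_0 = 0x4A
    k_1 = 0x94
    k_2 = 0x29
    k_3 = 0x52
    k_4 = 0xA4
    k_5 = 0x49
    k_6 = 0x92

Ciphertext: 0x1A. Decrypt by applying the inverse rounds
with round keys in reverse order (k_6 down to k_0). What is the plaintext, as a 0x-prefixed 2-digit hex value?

s_0 = ciphertext = 0x1A
s_1 = InvRound(s_0, k_6) = 0xA9
s_2 = InvRound(s_1, k_5) = 0x5E
s_3 = InvRound(s_2, k_4) = 0xF2
s_4 = InvRound(s_3, k_3) = 0x2B
s_5 = InvRound(s_4, k_2) = 0xFC
s_6 = InvRound(s_5, k_1) = 0x1A
s_7 = InvRound(s_6, k_0) = 0x47

0x47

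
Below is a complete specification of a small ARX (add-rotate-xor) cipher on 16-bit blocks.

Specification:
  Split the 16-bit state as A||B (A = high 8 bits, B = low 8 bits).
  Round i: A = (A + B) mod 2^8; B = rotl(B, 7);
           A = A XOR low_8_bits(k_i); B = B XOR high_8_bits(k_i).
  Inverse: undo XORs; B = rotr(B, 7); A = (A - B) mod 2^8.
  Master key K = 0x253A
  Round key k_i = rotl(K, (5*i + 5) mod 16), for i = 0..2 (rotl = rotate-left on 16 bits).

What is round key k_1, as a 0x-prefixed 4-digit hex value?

K = 0x253A
k_0 = rotl(K, (5*0+5) mod 16) = rotl(K, 5) = 0xA744
k_1 = rotl(K, (5*1+5) mod 16) = rotl(K, 10) = 0xE894

0xE894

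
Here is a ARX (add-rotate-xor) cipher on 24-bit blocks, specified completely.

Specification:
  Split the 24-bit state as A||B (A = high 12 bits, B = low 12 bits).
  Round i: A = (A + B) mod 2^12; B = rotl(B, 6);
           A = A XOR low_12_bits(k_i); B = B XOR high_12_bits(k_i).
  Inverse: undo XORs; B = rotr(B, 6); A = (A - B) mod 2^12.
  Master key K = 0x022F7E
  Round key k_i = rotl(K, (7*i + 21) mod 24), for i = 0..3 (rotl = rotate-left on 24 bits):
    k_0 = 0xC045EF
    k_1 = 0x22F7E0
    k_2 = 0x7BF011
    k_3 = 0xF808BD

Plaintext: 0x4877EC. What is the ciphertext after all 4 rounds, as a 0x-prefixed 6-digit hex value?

0xF7A4AD

s_0 = plaintext = 0x4877EC
s_1 = Round(s_0, k_0) = 0x99C71B
s_2 = Round(s_1, k_1) = 0x7574F3
s_3 = Round(s_2, k_2) = 0xC5BB6C
s_4 = Round(s_3, k_3) = 0xF7A4AD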